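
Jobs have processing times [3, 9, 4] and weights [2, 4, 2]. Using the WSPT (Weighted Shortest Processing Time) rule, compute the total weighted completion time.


Compute p/w ratios and sort ascending (WSPT): [(3, 2), (4, 2), (9, 4)]
Compute weighted completion times:
  Job (p=3,w=2): C=3, w*C=2*3=6
  Job (p=4,w=2): C=7, w*C=2*7=14
  Job (p=9,w=4): C=16, w*C=4*16=64
Total weighted completion time = 84

84


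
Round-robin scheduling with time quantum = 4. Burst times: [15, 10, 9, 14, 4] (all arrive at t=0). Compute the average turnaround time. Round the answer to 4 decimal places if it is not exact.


Time quantum = 4
Execution trace:
  J1 runs 4 units, time = 4
  J2 runs 4 units, time = 8
  J3 runs 4 units, time = 12
  J4 runs 4 units, time = 16
  J5 runs 4 units, time = 20
  J1 runs 4 units, time = 24
  J2 runs 4 units, time = 28
  J3 runs 4 units, time = 32
  J4 runs 4 units, time = 36
  J1 runs 4 units, time = 40
  J2 runs 2 units, time = 42
  J3 runs 1 units, time = 43
  J4 runs 4 units, time = 47
  J1 runs 3 units, time = 50
  J4 runs 2 units, time = 52
Finish times: [50, 42, 43, 52, 20]
Average turnaround = 207/5 = 41.4

41.4


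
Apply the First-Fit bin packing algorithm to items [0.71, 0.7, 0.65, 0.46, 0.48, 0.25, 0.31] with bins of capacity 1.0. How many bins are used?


Place items sequentially using First-Fit:
  Item 0.71 -> new Bin 1
  Item 0.7 -> new Bin 2
  Item 0.65 -> new Bin 3
  Item 0.46 -> new Bin 4
  Item 0.48 -> Bin 4 (now 0.94)
  Item 0.25 -> Bin 1 (now 0.96)
  Item 0.31 -> Bin 3 (now 0.96)
Total bins used = 4

4


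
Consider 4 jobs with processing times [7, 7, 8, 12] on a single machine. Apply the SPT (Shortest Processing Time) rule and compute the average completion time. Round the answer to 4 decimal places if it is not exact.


Sort jobs by processing time (SPT order): [7, 7, 8, 12]
Compute completion times sequentially:
  Job 1: processing = 7, completes at 7
  Job 2: processing = 7, completes at 14
  Job 3: processing = 8, completes at 22
  Job 4: processing = 12, completes at 34
Sum of completion times = 77
Average completion time = 77/4 = 19.25

19.25


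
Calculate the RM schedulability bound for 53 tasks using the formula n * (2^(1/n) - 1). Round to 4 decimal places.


Compute 2^(1/53) = 1.0131641430
Subtract 1: 1.0131641430 - 1 = 0.0131641430
Multiply by n: 53 * 0.0131641430 = 0.6976995790
Round to 4 dp: 0.6977

0.6977


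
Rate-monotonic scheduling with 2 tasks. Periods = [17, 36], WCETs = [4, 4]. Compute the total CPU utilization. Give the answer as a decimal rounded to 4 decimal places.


Compute individual utilizations (exact fractions):
  Task 1: C/T = 4/17 (approx. 0.2353)
  Task 2: C/T = 4/36 = 1/9 (approx. 0.1111)
Total utilization U = 4/17 + 1/9 = 53/153
Rounded to 4 decimal places: U = 0.3464
RM (Liu & Layland) bound for 2 tasks = 0.828427; compare with U = 53/153 (approx. 0.346405)
U <= bound, so schedulable by RM sufficient condition.

0.3464


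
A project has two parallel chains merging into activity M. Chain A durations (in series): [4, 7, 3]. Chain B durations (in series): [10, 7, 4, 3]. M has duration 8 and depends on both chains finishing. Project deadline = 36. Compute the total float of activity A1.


Forward pass: ES(A1) = sum of predecessors on chain A = 0
EF = ES + duration = 0 + 4 = 4
Backward pass: LF(M) = deadline = 36; LS(M) = 36 - 8 = 28
LF(A1) = LS(M) - sum(successors on chain A) = 28 - 10 = 18
LS = LF - duration = 18 - 4 = 14
Total float = LS - ES = 14 - 0 = 14

14


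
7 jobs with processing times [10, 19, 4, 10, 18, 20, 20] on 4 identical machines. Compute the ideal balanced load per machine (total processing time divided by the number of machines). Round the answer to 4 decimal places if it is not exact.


Total processing time = 10 + 19 + 4 + 10 + 18 + 20 + 20 = 101
Number of machines = 4
Ideal balanced load = 101 / 4 = 25.25

25.25


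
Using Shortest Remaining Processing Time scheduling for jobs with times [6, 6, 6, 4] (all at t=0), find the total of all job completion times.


Since all jobs arrive at t=0, SRPT equals SPT ordering.
SPT order: [4, 6, 6, 6]
Completion times:
  Job 1: p=4, C=4
  Job 2: p=6, C=10
  Job 3: p=6, C=16
  Job 4: p=6, C=22
Total completion time = 4 + 10 + 16 + 22 = 52

52


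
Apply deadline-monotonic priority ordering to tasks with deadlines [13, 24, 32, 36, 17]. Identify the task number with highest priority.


Sort tasks by relative deadline (ascending):
  Task 1: deadline = 13
  Task 5: deadline = 17
  Task 2: deadline = 24
  Task 3: deadline = 32
  Task 4: deadline = 36
Priority order (highest first): [1, 5, 2, 3, 4]
Highest priority task = 1

1


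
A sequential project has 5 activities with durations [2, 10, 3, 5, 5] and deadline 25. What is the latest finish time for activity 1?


LF(activity 1) = deadline - sum of successor durations
Successors: activities 2 through 5 with durations [10, 3, 5, 5]
Sum of successor durations = 23
LF = 25 - 23 = 2

2


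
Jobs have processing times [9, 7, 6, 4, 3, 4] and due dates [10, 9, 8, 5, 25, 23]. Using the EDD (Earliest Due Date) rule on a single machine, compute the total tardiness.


Sort by due date (EDD order): [(4, 5), (6, 8), (7, 9), (9, 10), (4, 23), (3, 25)]
Compute completion times and tardiness:
  Job 1: p=4, d=5, C=4, tardiness=max(0,4-5)=0
  Job 2: p=6, d=8, C=10, tardiness=max(0,10-8)=2
  Job 3: p=7, d=9, C=17, tardiness=max(0,17-9)=8
  Job 4: p=9, d=10, C=26, tardiness=max(0,26-10)=16
  Job 5: p=4, d=23, C=30, tardiness=max(0,30-23)=7
  Job 6: p=3, d=25, C=33, tardiness=max(0,33-25)=8
Total tardiness = 41

41


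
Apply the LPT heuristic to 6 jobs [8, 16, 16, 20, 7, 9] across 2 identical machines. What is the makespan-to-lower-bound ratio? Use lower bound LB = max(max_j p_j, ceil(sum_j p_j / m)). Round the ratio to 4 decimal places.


LPT order: [20, 16, 16, 9, 8, 7]
Machine loads after assignment: [37, 39]
LPT makespan = 39
Lower bound = max(max_job, ceil(total/2)) = max(20, 38) = 38
Ratio = 39 / 38 = 1.0263

1.0263


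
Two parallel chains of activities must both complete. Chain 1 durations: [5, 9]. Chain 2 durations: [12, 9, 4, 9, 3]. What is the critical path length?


Path A total = 5 + 9 = 14
Path B total = 12 + 9 + 4 + 9 + 3 = 37
Critical path = longest path = max(14, 37) = 37

37


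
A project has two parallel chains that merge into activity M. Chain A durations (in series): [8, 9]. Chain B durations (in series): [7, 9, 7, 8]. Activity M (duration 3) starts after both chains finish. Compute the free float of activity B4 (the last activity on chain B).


ES(B4) = sum of predecessors on chain B = 23
EF(B4) = ES + duration = 23 + 8 = 31
Successor of B4 is M. ES(M) = max(sum(A), sum(B)) = max(17, 31) = 31
Free float = ES(successor) - EF(current) = 31 - 31 = 0

0


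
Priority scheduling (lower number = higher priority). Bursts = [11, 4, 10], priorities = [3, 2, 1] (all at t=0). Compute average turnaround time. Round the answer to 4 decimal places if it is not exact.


Sort by priority (ascending = highest first):
Order: [(1, 10), (2, 4), (3, 11)]
Completion times:
  Priority 1, burst=10, C=10
  Priority 2, burst=4, C=14
  Priority 3, burst=11, C=25
Average turnaround = 49/3 = 16.3333

16.3333


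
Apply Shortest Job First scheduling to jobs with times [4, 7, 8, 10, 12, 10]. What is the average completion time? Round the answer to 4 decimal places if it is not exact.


SJF order (ascending): [4, 7, 8, 10, 10, 12]
Completion times:
  Job 1: burst=4, C=4
  Job 2: burst=7, C=11
  Job 3: burst=8, C=19
  Job 4: burst=10, C=29
  Job 5: burst=10, C=39
  Job 6: burst=12, C=51
Average completion = 153/6 = 25.5

25.5


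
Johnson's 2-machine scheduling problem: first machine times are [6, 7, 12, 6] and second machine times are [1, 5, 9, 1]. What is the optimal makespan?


Apply Johnson's rule:
  Group 1 (a <= b): []
  Group 2 (a > b): [(3, 12, 9), (2, 7, 5), (1, 6, 1), (4, 6, 1)]
Optimal job order: [3, 2, 1, 4]
Schedule:
  Job 3: M1 done at 12, M2 done at 21
  Job 2: M1 done at 19, M2 done at 26
  Job 1: M1 done at 25, M2 done at 27
  Job 4: M1 done at 31, M2 done at 32
Makespan = 32

32


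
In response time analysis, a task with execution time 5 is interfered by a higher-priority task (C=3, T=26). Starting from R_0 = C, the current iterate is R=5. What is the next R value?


R_next = C + ceil(R_prev / T_hp) * C_hp
ceil(5 / 26) = ceil(0.1923) = 1
Interference = 1 * 3 = 3
R_next = 5 + 3 = 8

8


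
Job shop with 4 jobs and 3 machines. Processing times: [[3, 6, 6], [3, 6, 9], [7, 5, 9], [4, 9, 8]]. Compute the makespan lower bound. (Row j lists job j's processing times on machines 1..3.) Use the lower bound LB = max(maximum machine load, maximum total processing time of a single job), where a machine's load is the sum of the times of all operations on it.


Machine loads:
  Machine 1: 3 + 3 + 7 + 4 = 17
  Machine 2: 6 + 6 + 5 + 9 = 26
  Machine 3: 6 + 9 + 9 + 8 = 32
Max machine load = 32
Job totals:
  Job 1: 15
  Job 2: 18
  Job 3: 21
  Job 4: 21
Max job total = 21
Lower bound = max(32, 21) = 32

32


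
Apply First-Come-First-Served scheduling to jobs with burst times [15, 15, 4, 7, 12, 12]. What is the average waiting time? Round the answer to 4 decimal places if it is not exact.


FCFS order (as given): [15, 15, 4, 7, 12, 12]
Waiting times:
  Job 1: wait = 0
  Job 2: wait = 15
  Job 3: wait = 30
  Job 4: wait = 34
  Job 5: wait = 41
  Job 6: wait = 53
Sum of waiting times = 173
Average waiting time = 173/6 = 28.8333

28.8333


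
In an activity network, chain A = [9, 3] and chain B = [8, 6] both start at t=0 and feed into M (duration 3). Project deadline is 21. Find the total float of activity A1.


Forward pass: ES(A1) = sum of predecessors on chain A = 0
EF = ES + duration = 0 + 9 = 9
Backward pass: LF(M) = deadline = 21; LS(M) = 21 - 3 = 18
LF(A1) = LS(M) - sum(successors on chain A) = 18 - 3 = 15
LS = LF - duration = 15 - 9 = 6
Total float = LS - ES = 6 - 0 = 6

6


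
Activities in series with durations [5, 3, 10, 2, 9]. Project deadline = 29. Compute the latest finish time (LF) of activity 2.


LF(activity 2) = deadline - sum of successor durations
Successors: activities 3 through 5 with durations [10, 2, 9]
Sum of successor durations = 21
LF = 29 - 21 = 8

8


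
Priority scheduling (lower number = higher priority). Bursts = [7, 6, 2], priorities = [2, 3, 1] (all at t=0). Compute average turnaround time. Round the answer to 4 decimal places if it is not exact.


Sort by priority (ascending = highest first):
Order: [(1, 2), (2, 7), (3, 6)]
Completion times:
  Priority 1, burst=2, C=2
  Priority 2, burst=7, C=9
  Priority 3, burst=6, C=15
Average turnaround = 26/3 = 8.6667

8.6667


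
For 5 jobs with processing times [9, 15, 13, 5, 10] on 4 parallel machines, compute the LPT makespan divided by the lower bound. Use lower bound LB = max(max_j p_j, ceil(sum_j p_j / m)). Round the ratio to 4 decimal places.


LPT order: [15, 13, 10, 9, 5]
Machine loads after assignment: [15, 13, 10, 14]
LPT makespan = 15
Lower bound = max(max_job, ceil(total/4)) = max(15, 13) = 15
Ratio = 15 / 15 = 1.0

1.0


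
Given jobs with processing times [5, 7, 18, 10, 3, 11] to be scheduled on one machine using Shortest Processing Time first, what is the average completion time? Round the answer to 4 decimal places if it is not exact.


Sort jobs by processing time (SPT order): [3, 5, 7, 10, 11, 18]
Compute completion times sequentially:
  Job 1: processing = 3, completes at 3
  Job 2: processing = 5, completes at 8
  Job 3: processing = 7, completes at 15
  Job 4: processing = 10, completes at 25
  Job 5: processing = 11, completes at 36
  Job 6: processing = 18, completes at 54
Sum of completion times = 141
Average completion time = 141/6 = 23.5

23.5


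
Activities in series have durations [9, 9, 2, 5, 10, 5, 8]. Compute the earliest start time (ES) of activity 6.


Activity 6 starts after activities 1 through 5 complete.
Predecessor durations: [9, 9, 2, 5, 10]
ES = 9 + 9 + 2 + 5 + 10 = 35

35


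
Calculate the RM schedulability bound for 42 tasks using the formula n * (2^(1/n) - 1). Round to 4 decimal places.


Compute 2^(1/42) = 1.0166404394
Subtract 1: 1.0166404394 - 1 = 0.0166404394
Multiply by n: 42 * 0.0166404394 = 0.6988984548
Round to 4 dp: 0.6989

0.6989


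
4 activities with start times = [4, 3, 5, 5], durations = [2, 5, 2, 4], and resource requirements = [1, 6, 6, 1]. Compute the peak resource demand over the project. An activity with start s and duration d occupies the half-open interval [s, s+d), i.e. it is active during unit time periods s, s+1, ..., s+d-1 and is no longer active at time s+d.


Each activity i is active on [start_i, start_i + duration_i).
Compute total resource usage per time slot:
  t=0: active resources = [], total = 0
  t=1: active resources = [], total = 0
  t=2: active resources = [], total = 0
  t=3: active resources = [6], total = 6
  t=4: active resources = [1, 6], total = 7
  t=5: active resources = [1, 6, 6, 1], total = 14
  t=6: active resources = [6, 6, 1], total = 13
  t=7: active resources = [6, 1], total = 7
  t=8: active resources = [1], total = 1
Peak resource demand = 14

14


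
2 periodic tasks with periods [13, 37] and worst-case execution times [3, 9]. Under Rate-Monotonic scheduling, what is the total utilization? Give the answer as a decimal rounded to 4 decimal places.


Compute individual utilizations (exact fractions):
  Task 1: C/T = 3/13 (approx. 0.2308)
  Task 2: C/T = 9/37 (approx. 0.2432)
Total utilization U = 3/13 + 9/37 = 228/481
Rounded to 4 decimal places: U = 0.4740
RM (Liu & Layland) bound for 2 tasks = 0.828427; compare with U = 228/481 (approx. 0.474012)
U <= bound, so schedulable by RM sufficient condition.

0.4740


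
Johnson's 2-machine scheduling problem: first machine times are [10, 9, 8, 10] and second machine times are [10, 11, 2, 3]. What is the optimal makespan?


Apply Johnson's rule:
  Group 1 (a <= b): [(2, 9, 11), (1, 10, 10)]
  Group 2 (a > b): [(4, 10, 3), (3, 8, 2)]
Optimal job order: [2, 1, 4, 3]
Schedule:
  Job 2: M1 done at 9, M2 done at 20
  Job 1: M1 done at 19, M2 done at 30
  Job 4: M1 done at 29, M2 done at 33
  Job 3: M1 done at 37, M2 done at 39
Makespan = 39

39


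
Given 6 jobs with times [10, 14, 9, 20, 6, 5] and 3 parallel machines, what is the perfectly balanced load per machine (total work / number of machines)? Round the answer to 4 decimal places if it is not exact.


Total processing time = 10 + 14 + 9 + 20 + 6 + 5 = 64
Number of machines = 3
Ideal balanced load = 64 / 3 = 21.3333

21.3333


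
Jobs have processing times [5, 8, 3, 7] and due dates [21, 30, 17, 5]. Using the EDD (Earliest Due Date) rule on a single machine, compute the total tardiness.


Sort by due date (EDD order): [(7, 5), (3, 17), (5, 21), (8, 30)]
Compute completion times and tardiness:
  Job 1: p=7, d=5, C=7, tardiness=max(0,7-5)=2
  Job 2: p=3, d=17, C=10, tardiness=max(0,10-17)=0
  Job 3: p=5, d=21, C=15, tardiness=max(0,15-21)=0
  Job 4: p=8, d=30, C=23, tardiness=max(0,23-30)=0
Total tardiness = 2

2


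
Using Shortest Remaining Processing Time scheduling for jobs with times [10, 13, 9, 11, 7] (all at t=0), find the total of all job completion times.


Since all jobs arrive at t=0, SRPT equals SPT ordering.
SPT order: [7, 9, 10, 11, 13]
Completion times:
  Job 1: p=7, C=7
  Job 2: p=9, C=16
  Job 3: p=10, C=26
  Job 4: p=11, C=37
  Job 5: p=13, C=50
Total completion time = 7 + 16 + 26 + 37 + 50 = 136

136


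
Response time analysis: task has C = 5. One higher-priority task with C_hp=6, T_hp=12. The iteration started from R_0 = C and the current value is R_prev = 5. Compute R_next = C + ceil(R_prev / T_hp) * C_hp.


R_next = C + ceil(R_prev / T_hp) * C_hp
ceil(5 / 12) = ceil(0.4167) = 1
Interference = 1 * 6 = 6
R_next = 5 + 6 = 11

11


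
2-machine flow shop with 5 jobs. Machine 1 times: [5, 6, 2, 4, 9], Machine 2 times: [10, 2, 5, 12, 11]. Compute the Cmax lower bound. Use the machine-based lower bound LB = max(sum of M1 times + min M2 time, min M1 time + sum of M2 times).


LB1 = sum(M1 times) + min(M2 times) = 26 + 2 = 28
LB2 = min(M1 times) + sum(M2 times) = 2 + 40 = 42
Lower bound = max(LB1, LB2) = max(28, 42) = 42

42


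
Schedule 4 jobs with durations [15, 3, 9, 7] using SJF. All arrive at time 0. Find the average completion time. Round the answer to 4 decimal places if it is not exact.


SJF order (ascending): [3, 7, 9, 15]
Completion times:
  Job 1: burst=3, C=3
  Job 2: burst=7, C=10
  Job 3: burst=9, C=19
  Job 4: burst=15, C=34
Average completion = 66/4 = 16.5

16.5


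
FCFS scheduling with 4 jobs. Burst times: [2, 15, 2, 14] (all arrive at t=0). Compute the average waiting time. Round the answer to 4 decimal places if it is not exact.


FCFS order (as given): [2, 15, 2, 14]
Waiting times:
  Job 1: wait = 0
  Job 2: wait = 2
  Job 3: wait = 17
  Job 4: wait = 19
Sum of waiting times = 38
Average waiting time = 38/4 = 9.5

9.5


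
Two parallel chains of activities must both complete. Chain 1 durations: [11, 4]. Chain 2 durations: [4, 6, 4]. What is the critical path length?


Path A total = 11 + 4 = 15
Path B total = 4 + 6 + 4 = 14
Critical path = longest path = max(15, 14) = 15

15


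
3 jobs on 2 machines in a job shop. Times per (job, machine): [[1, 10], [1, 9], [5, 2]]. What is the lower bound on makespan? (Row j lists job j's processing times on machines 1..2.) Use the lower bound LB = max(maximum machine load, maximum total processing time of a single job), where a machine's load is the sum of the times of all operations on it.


Machine loads:
  Machine 1: 1 + 1 + 5 = 7
  Machine 2: 10 + 9 + 2 = 21
Max machine load = 21
Job totals:
  Job 1: 11
  Job 2: 10
  Job 3: 7
Max job total = 11
Lower bound = max(21, 11) = 21

21


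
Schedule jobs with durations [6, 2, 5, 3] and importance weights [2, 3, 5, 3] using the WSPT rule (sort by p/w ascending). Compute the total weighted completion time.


Compute p/w ratios and sort ascending (WSPT): [(2, 3), (5, 5), (3, 3), (6, 2)]
Compute weighted completion times:
  Job (p=2,w=3): C=2, w*C=3*2=6
  Job (p=5,w=5): C=7, w*C=5*7=35
  Job (p=3,w=3): C=10, w*C=3*10=30
  Job (p=6,w=2): C=16, w*C=2*16=32
Total weighted completion time = 103

103


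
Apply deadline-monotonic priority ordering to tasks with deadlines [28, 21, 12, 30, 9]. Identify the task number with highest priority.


Sort tasks by relative deadline (ascending):
  Task 5: deadline = 9
  Task 3: deadline = 12
  Task 2: deadline = 21
  Task 1: deadline = 28
  Task 4: deadline = 30
Priority order (highest first): [5, 3, 2, 1, 4]
Highest priority task = 5

5


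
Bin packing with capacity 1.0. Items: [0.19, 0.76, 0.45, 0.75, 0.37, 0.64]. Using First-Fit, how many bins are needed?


Place items sequentially using First-Fit:
  Item 0.19 -> new Bin 1
  Item 0.76 -> Bin 1 (now 0.95)
  Item 0.45 -> new Bin 2
  Item 0.75 -> new Bin 3
  Item 0.37 -> Bin 2 (now 0.82)
  Item 0.64 -> new Bin 4
Total bins used = 4

4


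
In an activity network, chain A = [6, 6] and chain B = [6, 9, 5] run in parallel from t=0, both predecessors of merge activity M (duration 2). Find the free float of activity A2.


ES(A2) = sum of predecessors on chain A = 6
EF(A2) = ES + duration = 6 + 6 = 12
Successor of A2 is M. ES(M) = max(sum(A), sum(B)) = max(12, 20) = 20
Free float = ES(successor) - EF(current) = 20 - 12 = 8

8


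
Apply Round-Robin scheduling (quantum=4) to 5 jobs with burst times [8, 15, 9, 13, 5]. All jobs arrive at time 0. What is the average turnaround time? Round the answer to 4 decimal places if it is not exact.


Time quantum = 4
Execution trace:
  J1 runs 4 units, time = 4
  J2 runs 4 units, time = 8
  J3 runs 4 units, time = 12
  J4 runs 4 units, time = 16
  J5 runs 4 units, time = 20
  J1 runs 4 units, time = 24
  J2 runs 4 units, time = 28
  J3 runs 4 units, time = 32
  J4 runs 4 units, time = 36
  J5 runs 1 units, time = 37
  J2 runs 4 units, time = 41
  J3 runs 1 units, time = 42
  J4 runs 4 units, time = 46
  J2 runs 3 units, time = 49
  J4 runs 1 units, time = 50
Finish times: [24, 49, 42, 50, 37]
Average turnaround = 202/5 = 40.4

40.4


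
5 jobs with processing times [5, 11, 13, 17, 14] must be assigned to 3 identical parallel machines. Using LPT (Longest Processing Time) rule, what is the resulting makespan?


Sort jobs in decreasing order (LPT): [17, 14, 13, 11, 5]
Assign each job to the least loaded machine:
  Machine 1: jobs [17], load = 17
  Machine 2: jobs [14, 5], load = 19
  Machine 3: jobs [13, 11], load = 24
Makespan = max load = 24

24


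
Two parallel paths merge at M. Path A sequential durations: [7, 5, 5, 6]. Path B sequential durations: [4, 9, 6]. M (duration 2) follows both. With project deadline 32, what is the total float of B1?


Forward pass: ES(B1) = sum of predecessors on chain B = 0
EF = ES + duration = 0 + 4 = 4
Backward pass: LF(M) = deadline = 32; LS(M) = 32 - 2 = 30
LF(B1) = LS(M) - sum(successors on chain B) = 30 - 15 = 15
LS = LF - duration = 15 - 4 = 11
Total float = LS - ES = 11 - 0 = 11

11


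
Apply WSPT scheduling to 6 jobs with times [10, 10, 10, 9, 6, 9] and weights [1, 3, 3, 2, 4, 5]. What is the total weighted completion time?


Compute p/w ratios and sort ascending (WSPT): [(6, 4), (9, 5), (10, 3), (10, 3), (9, 2), (10, 1)]
Compute weighted completion times:
  Job (p=6,w=4): C=6, w*C=4*6=24
  Job (p=9,w=5): C=15, w*C=5*15=75
  Job (p=10,w=3): C=25, w*C=3*25=75
  Job (p=10,w=3): C=35, w*C=3*35=105
  Job (p=9,w=2): C=44, w*C=2*44=88
  Job (p=10,w=1): C=54, w*C=1*54=54
Total weighted completion time = 421

421


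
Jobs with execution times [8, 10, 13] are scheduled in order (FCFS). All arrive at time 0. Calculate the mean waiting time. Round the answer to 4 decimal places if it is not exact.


FCFS order (as given): [8, 10, 13]
Waiting times:
  Job 1: wait = 0
  Job 2: wait = 8
  Job 3: wait = 18
Sum of waiting times = 26
Average waiting time = 26/3 = 8.6667

8.6667


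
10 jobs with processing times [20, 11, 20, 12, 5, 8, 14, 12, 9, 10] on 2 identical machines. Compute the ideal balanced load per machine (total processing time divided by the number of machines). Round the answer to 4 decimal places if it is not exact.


Total processing time = 20 + 11 + 20 + 12 + 5 + 8 + 14 + 12 + 9 + 10 = 121
Number of machines = 2
Ideal balanced load = 121 / 2 = 60.5

60.5


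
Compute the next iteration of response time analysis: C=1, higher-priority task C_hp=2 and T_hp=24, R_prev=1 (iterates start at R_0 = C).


R_next = C + ceil(R_prev / T_hp) * C_hp
ceil(1 / 24) = ceil(0.0417) = 1
Interference = 1 * 2 = 2
R_next = 1 + 2 = 3

3


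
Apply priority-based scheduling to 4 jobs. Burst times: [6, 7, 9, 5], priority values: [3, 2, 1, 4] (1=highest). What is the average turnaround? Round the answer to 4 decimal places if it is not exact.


Sort by priority (ascending = highest first):
Order: [(1, 9), (2, 7), (3, 6), (4, 5)]
Completion times:
  Priority 1, burst=9, C=9
  Priority 2, burst=7, C=16
  Priority 3, burst=6, C=22
  Priority 4, burst=5, C=27
Average turnaround = 74/4 = 18.5

18.5


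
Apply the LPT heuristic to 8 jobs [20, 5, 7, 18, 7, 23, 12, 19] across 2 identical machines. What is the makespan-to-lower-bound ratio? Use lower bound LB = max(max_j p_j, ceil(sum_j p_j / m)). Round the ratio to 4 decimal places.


LPT order: [23, 20, 19, 18, 12, 7, 7, 5]
Machine loads after assignment: [55, 56]
LPT makespan = 56
Lower bound = max(max_job, ceil(total/2)) = max(23, 56) = 56
Ratio = 56 / 56 = 1.0

1.0


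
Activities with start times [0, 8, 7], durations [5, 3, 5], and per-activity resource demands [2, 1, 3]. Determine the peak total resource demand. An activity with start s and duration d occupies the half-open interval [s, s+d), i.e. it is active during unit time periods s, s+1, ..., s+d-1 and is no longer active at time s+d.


Each activity i is active on [start_i, start_i + duration_i).
Compute total resource usage per time slot:
  t=0: active resources = [2], total = 2
  t=1: active resources = [2], total = 2
  t=2: active resources = [2], total = 2
  t=3: active resources = [2], total = 2
  t=4: active resources = [2], total = 2
  t=5: active resources = [], total = 0
  t=6: active resources = [], total = 0
  t=7: active resources = [3], total = 3
  t=8: active resources = [1, 3], total = 4
  t=9: active resources = [1, 3], total = 4
  t=10: active resources = [1, 3], total = 4
  t=11: active resources = [3], total = 3
Peak resource demand = 4

4


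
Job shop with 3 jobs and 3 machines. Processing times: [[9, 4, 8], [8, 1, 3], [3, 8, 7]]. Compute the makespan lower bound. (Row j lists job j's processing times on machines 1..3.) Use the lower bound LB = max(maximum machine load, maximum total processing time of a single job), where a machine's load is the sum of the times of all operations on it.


Machine loads:
  Machine 1: 9 + 8 + 3 = 20
  Machine 2: 4 + 1 + 8 = 13
  Machine 3: 8 + 3 + 7 = 18
Max machine load = 20
Job totals:
  Job 1: 21
  Job 2: 12
  Job 3: 18
Max job total = 21
Lower bound = max(20, 21) = 21

21


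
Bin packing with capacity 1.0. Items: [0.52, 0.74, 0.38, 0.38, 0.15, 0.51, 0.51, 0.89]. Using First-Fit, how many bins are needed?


Place items sequentially using First-Fit:
  Item 0.52 -> new Bin 1
  Item 0.74 -> new Bin 2
  Item 0.38 -> Bin 1 (now 0.9)
  Item 0.38 -> new Bin 3
  Item 0.15 -> Bin 2 (now 0.89)
  Item 0.51 -> Bin 3 (now 0.89)
  Item 0.51 -> new Bin 4
  Item 0.89 -> new Bin 5
Total bins used = 5

5


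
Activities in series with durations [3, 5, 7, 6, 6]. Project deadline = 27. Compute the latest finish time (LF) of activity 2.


LF(activity 2) = deadline - sum of successor durations
Successors: activities 3 through 5 with durations [7, 6, 6]
Sum of successor durations = 19
LF = 27 - 19 = 8

8


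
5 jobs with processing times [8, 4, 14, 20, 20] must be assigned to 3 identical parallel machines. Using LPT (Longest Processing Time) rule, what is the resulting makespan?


Sort jobs in decreasing order (LPT): [20, 20, 14, 8, 4]
Assign each job to the least loaded machine:
  Machine 1: jobs [20, 4], load = 24
  Machine 2: jobs [20], load = 20
  Machine 3: jobs [14, 8], load = 22
Makespan = max load = 24

24


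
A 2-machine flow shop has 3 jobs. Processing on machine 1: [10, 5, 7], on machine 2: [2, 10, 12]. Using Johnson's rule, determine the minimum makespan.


Apply Johnson's rule:
  Group 1 (a <= b): [(2, 5, 10), (3, 7, 12)]
  Group 2 (a > b): [(1, 10, 2)]
Optimal job order: [2, 3, 1]
Schedule:
  Job 2: M1 done at 5, M2 done at 15
  Job 3: M1 done at 12, M2 done at 27
  Job 1: M1 done at 22, M2 done at 29
Makespan = 29

29


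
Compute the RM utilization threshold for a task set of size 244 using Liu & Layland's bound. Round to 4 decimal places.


Compute 2^(1/244) = 1.0028448059
Subtract 1: 1.0028448059 - 1 = 0.0028448059
Multiply by n: 244 * 0.0028448059 = 0.6941326396
Round to 4 dp: 0.6941

0.6941


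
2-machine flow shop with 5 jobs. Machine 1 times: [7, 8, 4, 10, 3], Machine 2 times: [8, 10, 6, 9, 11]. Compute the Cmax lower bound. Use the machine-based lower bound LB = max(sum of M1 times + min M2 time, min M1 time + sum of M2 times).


LB1 = sum(M1 times) + min(M2 times) = 32 + 6 = 38
LB2 = min(M1 times) + sum(M2 times) = 3 + 44 = 47
Lower bound = max(LB1, LB2) = max(38, 47) = 47

47


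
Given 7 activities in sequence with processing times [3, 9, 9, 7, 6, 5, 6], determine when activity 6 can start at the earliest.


Activity 6 starts after activities 1 through 5 complete.
Predecessor durations: [3, 9, 9, 7, 6]
ES = 3 + 9 + 9 + 7 + 6 = 34

34


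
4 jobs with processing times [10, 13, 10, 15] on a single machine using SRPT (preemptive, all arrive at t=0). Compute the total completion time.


Since all jobs arrive at t=0, SRPT equals SPT ordering.
SPT order: [10, 10, 13, 15]
Completion times:
  Job 1: p=10, C=10
  Job 2: p=10, C=20
  Job 3: p=13, C=33
  Job 4: p=15, C=48
Total completion time = 10 + 20 + 33 + 48 = 111

111


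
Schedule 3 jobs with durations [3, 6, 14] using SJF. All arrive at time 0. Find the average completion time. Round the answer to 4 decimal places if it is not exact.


SJF order (ascending): [3, 6, 14]
Completion times:
  Job 1: burst=3, C=3
  Job 2: burst=6, C=9
  Job 3: burst=14, C=23
Average completion = 35/3 = 11.6667

11.6667


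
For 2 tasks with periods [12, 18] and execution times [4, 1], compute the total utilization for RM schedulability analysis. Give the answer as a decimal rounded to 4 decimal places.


Compute individual utilizations (exact fractions):
  Task 1: C/T = 4/12 = 1/3 (approx. 0.3333)
  Task 2: C/T = 1/18 (approx. 0.0556)
Total utilization U = 1/3 + 1/18 = 7/18
Rounded to 4 decimal places: U = 0.3889
RM (Liu & Layland) bound for 2 tasks = 0.828427; compare with U = 7/18 (approx. 0.388889)
U <= bound, so schedulable by RM sufficient condition.

0.3889


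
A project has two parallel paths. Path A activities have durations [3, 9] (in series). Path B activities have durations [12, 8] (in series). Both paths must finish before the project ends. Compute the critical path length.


Path A total = 3 + 9 = 12
Path B total = 12 + 8 = 20
Critical path = longest path = max(12, 20) = 20

20


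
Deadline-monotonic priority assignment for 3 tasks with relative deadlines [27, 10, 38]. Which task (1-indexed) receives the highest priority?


Sort tasks by relative deadline (ascending):
  Task 2: deadline = 10
  Task 1: deadline = 27
  Task 3: deadline = 38
Priority order (highest first): [2, 1, 3]
Highest priority task = 2

2


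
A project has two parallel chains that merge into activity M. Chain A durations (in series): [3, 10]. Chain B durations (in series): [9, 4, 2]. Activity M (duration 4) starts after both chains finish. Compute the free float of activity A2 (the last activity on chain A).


ES(A2) = sum of predecessors on chain A = 3
EF(A2) = ES + duration = 3 + 10 = 13
Successor of A2 is M. ES(M) = max(sum(A), sum(B)) = max(13, 15) = 15
Free float = ES(successor) - EF(current) = 15 - 13 = 2

2


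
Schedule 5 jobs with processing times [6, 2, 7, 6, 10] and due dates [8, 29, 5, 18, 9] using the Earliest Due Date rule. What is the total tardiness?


Sort by due date (EDD order): [(7, 5), (6, 8), (10, 9), (6, 18), (2, 29)]
Compute completion times and tardiness:
  Job 1: p=7, d=5, C=7, tardiness=max(0,7-5)=2
  Job 2: p=6, d=8, C=13, tardiness=max(0,13-8)=5
  Job 3: p=10, d=9, C=23, tardiness=max(0,23-9)=14
  Job 4: p=6, d=18, C=29, tardiness=max(0,29-18)=11
  Job 5: p=2, d=29, C=31, tardiness=max(0,31-29)=2
Total tardiness = 34

34


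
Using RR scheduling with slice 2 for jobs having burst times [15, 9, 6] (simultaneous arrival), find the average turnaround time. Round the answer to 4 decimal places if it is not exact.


Time quantum = 2
Execution trace:
  J1 runs 2 units, time = 2
  J2 runs 2 units, time = 4
  J3 runs 2 units, time = 6
  J1 runs 2 units, time = 8
  J2 runs 2 units, time = 10
  J3 runs 2 units, time = 12
  J1 runs 2 units, time = 14
  J2 runs 2 units, time = 16
  J3 runs 2 units, time = 18
  J1 runs 2 units, time = 20
  J2 runs 2 units, time = 22
  J1 runs 2 units, time = 24
  J2 runs 1 units, time = 25
  J1 runs 2 units, time = 27
  J1 runs 2 units, time = 29
  J1 runs 1 units, time = 30
Finish times: [30, 25, 18]
Average turnaround = 73/3 = 24.3333

24.3333


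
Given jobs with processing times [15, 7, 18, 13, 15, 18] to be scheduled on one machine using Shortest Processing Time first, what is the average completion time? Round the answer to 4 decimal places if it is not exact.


Sort jobs by processing time (SPT order): [7, 13, 15, 15, 18, 18]
Compute completion times sequentially:
  Job 1: processing = 7, completes at 7
  Job 2: processing = 13, completes at 20
  Job 3: processing = 15, completes at 35
  Job 4: processing = 15, completes at 50
  Job 5: processing = 18, completes at 68
  Job 6: processing = 18, completes at 86
Sum of completion times = 266
Average completion time = 266/6 = 44.3333

44.3333


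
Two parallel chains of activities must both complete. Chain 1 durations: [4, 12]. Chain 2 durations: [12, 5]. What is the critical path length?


Path A total = 4 + 12 = 16
Path B total = 12 + 5 = 17
Critical path = longest path = max(16, 17) = 17

17


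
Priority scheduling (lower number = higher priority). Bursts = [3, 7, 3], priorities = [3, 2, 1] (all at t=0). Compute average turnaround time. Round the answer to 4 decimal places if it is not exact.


Sort by priority (ascending = highest first):
Order: [(1, 3), (2, 7), (3, 3)]
Completion times:
  Priority 1, burst=3, C=3
  Priority 2, burst=7, C=10
  Priority 3, burst=3, C=13
Average turnaround = 26/3 = 8.6667

8.6667


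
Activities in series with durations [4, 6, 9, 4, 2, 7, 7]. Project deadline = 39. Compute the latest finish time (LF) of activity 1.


LF(activity 1) = deadline - sum of successor durations
Successors: activities 2 through 7 with durations [6, 9, 4, 2, 7, 7]
Sum of successor durations = 35
LF = 39 - 35 = 4

4


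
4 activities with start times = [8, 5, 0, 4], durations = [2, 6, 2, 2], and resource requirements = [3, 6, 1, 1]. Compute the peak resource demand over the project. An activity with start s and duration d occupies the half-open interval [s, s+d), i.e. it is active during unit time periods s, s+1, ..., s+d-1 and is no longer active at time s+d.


Each activity i is active on [start_i, start_i + duration_i).
Compute total resource usage per time slot:
  t=0: active resources = [1], total = 1
  t=1: active resources = [1], total = 1
  t=2: active resources = [], total = 0
  t=3: active resources = [], total = 0
  t=4: active resources = [1], total = 1
  t=5: active resources = [6, 1], total = 7
  t=6: active resources = [6], total = 6
  t=7: active resources = [6], total = 6
  t=8: active resources = [3, 6], total = 9
  t=9: active resources = [3, 6], total = 9
  t=10: active resources = [6], total = 6
Peak resource demand = 9

9


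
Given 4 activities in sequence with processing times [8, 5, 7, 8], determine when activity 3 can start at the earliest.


Activity 3 starts after activities 1 through 2 complete.
Predecessor durations: [8, 5]
ES = 8 + 5 = 13

13


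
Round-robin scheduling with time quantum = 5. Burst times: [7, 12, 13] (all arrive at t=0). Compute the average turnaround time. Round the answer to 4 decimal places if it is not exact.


Time quantum = 5
Execution trace:
  J1 runs 5 units, time = 5
  J2 runs 5 units, time = 10
  J3 runs 5 units, time = 15
  J1 runs 2 units, time = 17
  J2 runs 5 units, time = 22
  J3 runs 5 units, time = 27
  J2 runs 2 units, time = 29
  J3 runs 3 units, time = 32
Finish times: [17, 29, 32]
Average turnaround = 78/3 = 26.0

26.0


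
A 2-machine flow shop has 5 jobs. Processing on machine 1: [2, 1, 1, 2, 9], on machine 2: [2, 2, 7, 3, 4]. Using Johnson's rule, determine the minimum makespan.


Apply Johnson's rule:
  Group 1 (a <= b): [(2, 1, 2), (3, 1, 7), (1, 2, 2), (4, 2, 3)]
  Group 2 (a > b): [(5, 9, 4)]
Optimal job order: [2, 3, 1, 4, 5]
Schedule:
  Job 2: M1 done at 1, M2 done at 3
  Job 3: M1 done at 2, M2 done at 10
  Job 1: M1 done at 4, M2 done at 12
  Job 4: M1 done at 6, M2 done at 15
  Job 5: M1 done at 15, M2 done at 19
Makespan = 19

19


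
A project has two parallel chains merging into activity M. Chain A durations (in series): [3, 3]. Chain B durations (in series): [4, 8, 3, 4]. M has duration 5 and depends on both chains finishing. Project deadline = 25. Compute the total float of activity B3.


Forward pass: ES(B3) = sum of predecessors on chain B = 12
EF = ES + duration = 12 + 3 = 15
Backward pass: LF(M) = deadline = 25; LS(M) = 25 - 5 = 20
LF(B3) = LS(M) - sum(successors on chain B) = 20 - 4 = 16
LS = LF - duration = 16 - 3 = 13
Total float = LS - ES = 13 - 12 = 1

1


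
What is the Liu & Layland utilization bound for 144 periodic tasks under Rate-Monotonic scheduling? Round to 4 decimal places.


Compute 2^(1/144) = 1.0048251257
Subtract 1: 1.0048251257 - 1 = 0.0048251257
Multiply by n: 144 * 0.0048251257 = 0.6948181008
Round to 4 dp: 0.6948

0.6948


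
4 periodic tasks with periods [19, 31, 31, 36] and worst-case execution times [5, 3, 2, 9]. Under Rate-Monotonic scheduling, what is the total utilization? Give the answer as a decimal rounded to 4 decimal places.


Compute individual utilizations (exact fractions):
  Task 1: C/T = 5/19 (approx. 0.2632)
  Task 2: C/T = 3/31 (approx. 0.0968)
  Task 3: C/T = 2/31 (approx. 0.0645)
  Task 4: C/T = 9/36 = 1/4 (approx. 0.25)
Total utilization U = 5/19 + 3/31 + 2/31 + 1/4 = 1589/2356
Rounded to 4 decimal places: U = 0.6744
RM (Liu & Layland) bound for 4 tasks = 0.756828; compare with U = 1589/2356 (approx. 0.674448)
U <= bound, so schedulable by RM sufficient condition.

0.6744


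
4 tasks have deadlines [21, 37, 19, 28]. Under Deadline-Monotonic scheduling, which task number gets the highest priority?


Sort tasks by relative deadline (ascending):
  Task 3: deadline = 19
  Task 1: deadline = 21
  Task 4: deadline = 28
  Task 2: deadline = 37
Priority order (highest first): [3, 1, 4, 2]
Highest priority task = 3

3


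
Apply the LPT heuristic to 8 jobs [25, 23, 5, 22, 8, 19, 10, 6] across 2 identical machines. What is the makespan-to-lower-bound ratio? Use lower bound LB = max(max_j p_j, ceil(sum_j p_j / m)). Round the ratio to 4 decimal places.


LPT order: [25, 23, 22, 19, 10, 8, 6, 5]
Machine loads after assignment: [59, 59]
LPT makespan = 59
Lower bound = max(max_job, ceil(total/2)) = max(25, 59) = 59
Ratio = 59 / 59 = 1.0

1.0


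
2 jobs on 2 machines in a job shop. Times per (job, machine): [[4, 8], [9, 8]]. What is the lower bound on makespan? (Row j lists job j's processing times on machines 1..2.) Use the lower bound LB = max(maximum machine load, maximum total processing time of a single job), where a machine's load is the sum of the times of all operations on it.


Machine loads:
  Machine 1: 4 + 9 = 13
  Machine 2: 8 + 8 = 16
Max machine load = 16
Job totals:
  Job 1: 12
  Job 2: 17
Max job total = 17
Lower bound = max(16, 17) = 17

17


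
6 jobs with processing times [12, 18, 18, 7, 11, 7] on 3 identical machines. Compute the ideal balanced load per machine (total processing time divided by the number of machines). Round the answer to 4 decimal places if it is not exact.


Total processing time = 12 + 18 + 18 + 7 + 11 + 7 = 73
Number of machines = 3
Ideal balanced load = 73 / 3 = 24.3333

24.3333


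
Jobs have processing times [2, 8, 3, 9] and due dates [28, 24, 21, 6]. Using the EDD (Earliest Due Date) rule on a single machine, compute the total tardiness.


Sort by due date (EDD order): [(9, 6), (3, 21), (8, 24), (2, 28)]
Compute completion times and tardiness:
  Job 1: p=9, d=6, C=9, tardiness=max(0,9-6)=3
  Job 2: p=3, d=21, C=12, tardiness=max(0,12-21)=0
  Job 3: p=8, d=24, C=20, tardiness=max(0,20-24)=0
  Job 4: p=2, d=28, C=22, tardiness=max(0,22-28)=0
Total tardiness = 3

3


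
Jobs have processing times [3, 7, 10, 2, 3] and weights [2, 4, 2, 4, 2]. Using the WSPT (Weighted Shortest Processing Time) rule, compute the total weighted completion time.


Compute p/w ratios and sort ascending (WSPT): [(2, 4), (3, 2), (3, 2), (7, 4), (10, 2)]
Compute weighted completion times:
  Job (p=2,w=4): C=2, w*C=4*2=8
  Job (p=3,w=2): C=5, w*C=2*5=10
  Job (p=3,w=2): C=8, w*C=2*8=16
  Job (p=7,w=4): C=15, w*C=4*15=60
  Job (p=10,w=2): C=25, w*C=2*25=50
Total weighted completion time = 144

144


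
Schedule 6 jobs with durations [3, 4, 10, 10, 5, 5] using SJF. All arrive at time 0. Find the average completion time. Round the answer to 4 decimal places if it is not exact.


SJF order (ascending): [3, 4, 5, 5, 10, 10]
Completion times:
  Job 1: burst=3, C=3
  Job 2: burst=4, C=7
  Job 3: burst=5, C=12
  Job 4: burst=5, C=17
  Job 5: burst=10, C=27
  Job 6: burst=10, C=37
Average completion = 103/6 = 17.1667

17.1667


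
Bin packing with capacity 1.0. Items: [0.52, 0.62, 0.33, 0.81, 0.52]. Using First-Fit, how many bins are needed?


Place items sequentially using First-Fit:
  Item 0.52 -> new Bin 1
  Item 0.62 -> new Bin 2
  Item 0.33 -> Bin 1 (now 0.85)
  Item 0.81 -> new Bin 3
  Item 0.52 -> new Bin 4
Total bins used = 4

4
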